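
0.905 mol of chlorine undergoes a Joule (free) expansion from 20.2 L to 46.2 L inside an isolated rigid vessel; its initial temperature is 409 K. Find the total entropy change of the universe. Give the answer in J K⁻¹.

No heat is exchanged and no work is done, so the ideal-gas temperature stays constant.
Entropy is a state function; using a reversible isothermal path, ΔS_gas = nR ln(V₂/V₁) = 0.905 × 8.314 × ln(46.2/20.2) = 6.22 J/K.
The insulated surroundings exchange no heat, so ΔS_surr = 0 and ΔS_universe = ΔS_gas.

ΔS_universe = 6.22 J/K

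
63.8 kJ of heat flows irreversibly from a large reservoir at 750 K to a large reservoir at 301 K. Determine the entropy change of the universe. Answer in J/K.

ΔS_total = 127 J/K

ΔS_hot = −Q/T_H = −63800/750 = -85.07 J/K and ΔS_cold = +Q/T_C = 63800/301 = 212 J/K.
ΔS_total = -85.07 + 212 = 127 J/K, positive as the second law requires.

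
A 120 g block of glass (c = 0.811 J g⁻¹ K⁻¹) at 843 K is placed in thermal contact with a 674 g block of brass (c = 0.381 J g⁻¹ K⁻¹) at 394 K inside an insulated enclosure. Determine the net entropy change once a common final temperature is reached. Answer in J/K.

ΔS_total = 22.5 J/K

Energy balance: T_f = (m₁c₁T₁ + m₂c₂T₂)/(m₁c₁ + m₂c₂) = 517.4 K.
ΔS₁ = m₁c₁ ln(T_f/T₁) = 97.32 × ln(517.4/843) = -47.51 J/K.
ΔS₂ = m₂c₂ ln(T_f/T₂) = 256.794 × ln(517.4/394) = 69.97 J/K.
ΔS_total = -47.51 + 69.97 = 22.5 J/K.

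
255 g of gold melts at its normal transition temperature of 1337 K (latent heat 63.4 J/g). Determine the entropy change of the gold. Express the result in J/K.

Heat absorbed by the substance: Q = mL = 255 × 63.4 = 16167 J.
At constant T, ΔS = Q_rev/T = 16167 / 1337 = 12.1 J/K.

ΔS = 12.1 J/K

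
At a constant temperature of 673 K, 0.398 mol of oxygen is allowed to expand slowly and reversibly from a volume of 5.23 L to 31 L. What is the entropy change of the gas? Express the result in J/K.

For an isothermal ideal gas ΔS_gas = nR ln(V₂/V₁) = 0.398 × 8.314 × ln(31/5.23) = 5.89 J/K.

ΔS_gas = 5.89 J/K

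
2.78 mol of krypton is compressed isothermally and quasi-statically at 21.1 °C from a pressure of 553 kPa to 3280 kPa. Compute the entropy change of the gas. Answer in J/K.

ΔS_gas = -41.1 J/K

For an isothermal ideal gas ΔS_gas = nR ln(P₁/P₂) = 2.78 × 8.314 × ln(553/3280) = -41.1 J/K.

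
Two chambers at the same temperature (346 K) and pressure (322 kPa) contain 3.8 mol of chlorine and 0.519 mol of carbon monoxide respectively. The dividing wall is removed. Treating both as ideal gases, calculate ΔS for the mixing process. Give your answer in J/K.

ΔS_mix = 13.2 J/K

Mole fractions: x_A = 3.8/4.32 = 0.88, x_B = 0.12.
ΔS_mix = −R(n_A ln x_A + n_B ln x_B) = −8.314 × (3.8 ln 0.88 + 0.519 ln 0.12) = 13.2 J/K.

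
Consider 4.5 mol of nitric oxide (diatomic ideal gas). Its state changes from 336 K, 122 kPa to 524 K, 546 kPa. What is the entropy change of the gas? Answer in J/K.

ΔS = nC_p ln(T₂/T₁) − nR ln(P₂/P₁), with C_p = 7R/2 = 29.1 J mol⁻¹ K⁻¹ for a diatomic ideal gas.
ΔS = 4.5 × [29.1 × ln(524/336) − 8.314 × ln(546/122)] = 2.12 J/K.

ΔS = 2.12 J/K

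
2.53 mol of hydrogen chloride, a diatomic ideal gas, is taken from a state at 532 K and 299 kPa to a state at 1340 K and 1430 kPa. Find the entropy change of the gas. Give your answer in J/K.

ΔS = 35.1 J/K

ΔS = nC_p ln(T₂/T₁) − nR ln(P₂/P₁), with C_p = 7R/2 = 29.1 J mol⁻¹ K⁻¹ for a diatomic ideal gas.
ΔS = 2.53 × [29.1 × ln(1340/532) − 8.314 × ln(1430/299)] = 35.1 J/K.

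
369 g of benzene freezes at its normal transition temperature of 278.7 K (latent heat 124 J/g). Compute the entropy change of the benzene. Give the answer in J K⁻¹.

ΔS = -164 J/K

Heat released by the substance: Q = −mL = −369 × 124 = −45756 J.
At constant T, ΔS = Q_rev/T = −45756 / 278.7 = -164 J/K.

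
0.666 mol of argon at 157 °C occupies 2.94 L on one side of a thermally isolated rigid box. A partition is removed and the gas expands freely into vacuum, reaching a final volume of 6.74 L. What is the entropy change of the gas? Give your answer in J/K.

No heat is exchanged and no work is done, so the ideal-gas temperature stays constant.
Entropy is a state function; using a reversible isothermal path, ΔS_gas = nR ln(V₂/V₁) = 0.666 × 8.314 × ln(6.74/2.94) = 4.59 J/K.

ΔS_gas = 4.59 J/K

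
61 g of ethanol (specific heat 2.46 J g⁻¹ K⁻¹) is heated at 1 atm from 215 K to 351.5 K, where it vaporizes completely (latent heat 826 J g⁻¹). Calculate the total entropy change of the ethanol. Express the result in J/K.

ΔS = 217 J/K

Warming step: ΔS₁ = m c ln(T_tr/T_i) = 61 × 2.46 × ln(351.5/215) = 73.77 J/K.
Phase change: ΔS₂ = +mL/T_tr = 61 × 826 / 351.5 = 143.3 J/K.
ΔS_total = (73.77) + (143.3) = 217 J/K.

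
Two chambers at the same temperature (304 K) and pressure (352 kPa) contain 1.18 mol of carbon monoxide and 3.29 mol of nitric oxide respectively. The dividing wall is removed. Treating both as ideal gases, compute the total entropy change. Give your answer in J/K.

Mole fractions: x_A = 1.18/4.47 = 0.264, x_B = 0.736.
ΔS_mix = −R(n_A ln x_A + n_B ln x_B) = −8.314 × (1.18 ln 0.264 + 3.29 ln 0.736) = 21.5 J/K.

ΔS_mix = 21.5 J/K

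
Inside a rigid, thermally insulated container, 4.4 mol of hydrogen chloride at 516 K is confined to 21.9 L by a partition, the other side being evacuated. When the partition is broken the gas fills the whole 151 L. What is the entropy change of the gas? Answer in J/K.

For an ideal gas in free expansion Q = 0 and W = 0, so T is unchanged.
Entropy is a state function; using a reversible isothermal path, ΔS_gas = nR ln(V₂/V₁) = 4.4 × 8.314 × ln(151/21.9) = 70.6 J/K.

ΔS_gas = 70.6 J/K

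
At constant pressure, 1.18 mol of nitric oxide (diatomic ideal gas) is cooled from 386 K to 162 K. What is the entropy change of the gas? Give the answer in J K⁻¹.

At constant pressure, ΔS = nC_p ln(T₂/T₁) with C_p = 7R/2 = 29.1 J mol⁻¹ K⁻¹.
ΔS = 1.18 × 29.1 × ln(162/386) = -29.8 J/K.

ΔS = -29.8 J/K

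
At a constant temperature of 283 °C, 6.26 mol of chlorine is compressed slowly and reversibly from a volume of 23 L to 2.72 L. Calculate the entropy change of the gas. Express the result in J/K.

ΔS_gas = -111 J/K

For an isothermal ideal gas ΔS_gas = nR ln(V₂/V₁) = 6.26 × 8.314 × ln(2.72/23) = -111 J/K.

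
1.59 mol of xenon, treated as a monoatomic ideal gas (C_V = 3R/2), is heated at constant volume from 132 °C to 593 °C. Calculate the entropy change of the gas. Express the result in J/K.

In kelvin: T₁ = 405.15 K, T₂ = 866.15 K. At constant volume, ΔS = nC_V ln(T₂/T₁) with C_V = 3R/2 = 12.47 J mol⁻¹ K⁻¹.
ΔS = 1.59 × 12.47 × ln(866.15/405.15) = 15.1 J/K.

ΔS = 15.1 J/K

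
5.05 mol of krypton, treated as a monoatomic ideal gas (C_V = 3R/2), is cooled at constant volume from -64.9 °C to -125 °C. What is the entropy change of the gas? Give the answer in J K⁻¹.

ΔS = -21.4 J/K

In kelvin: T₁ = 208.25 K, T₂ = 148.15 K. At constant volume, ΔS = nC_V ln(T₂/T₁) with C_V = 3R/2 = 12.47 J mol⁻¹ K⁻¹.
ΔS = 5.05 × 12.47 × ln(148.15/208.25) = -21.4 J/K.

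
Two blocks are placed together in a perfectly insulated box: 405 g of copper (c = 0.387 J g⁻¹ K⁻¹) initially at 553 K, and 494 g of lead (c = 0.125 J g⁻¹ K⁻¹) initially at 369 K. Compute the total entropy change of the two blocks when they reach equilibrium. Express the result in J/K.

Energy balance: T_f = (m₁c₁T₁ + m₂c₂T₂)/(m₁c₁ + m₂c₂) = 501 K.
ΔS₁ = m₁c₁ ln(T_f/T₁) = 156.735 × ln(501/553) = -15.48 J/K.
ΔS₂ = m₂c₂ ln(T_f/T₂) = 61.75 × ln(501/369) = 18.88 J/K.
ΔS_total = -15.48 + 18.88 = 3.4 J/K.

ΔS_total = 3.4 J/K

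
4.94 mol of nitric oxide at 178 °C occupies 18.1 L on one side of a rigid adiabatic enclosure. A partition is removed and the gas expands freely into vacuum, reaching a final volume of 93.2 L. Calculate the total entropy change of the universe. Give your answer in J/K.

ΔS_universe = 67.3 J/K

No heat is exchanged and no work is done, so the ideal-gas temperature stays constant.
Entropy is a state function; using a reversible isothermal path, ΔS_gas = nR ln(V₂/V₁) = 4.94 × 8.314 × ln(93.2/18.1) = 67.3 J/K.
The insulated surroundings exchange no heat, so ΔS_surr = 0 and ΔS_universe = ΔS_gas.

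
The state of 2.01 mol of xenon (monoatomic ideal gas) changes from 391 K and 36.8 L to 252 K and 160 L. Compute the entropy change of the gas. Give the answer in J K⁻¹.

ΔS = 13.5 J/K

Entropy is a state function: ΔS = nC_V ln(T₂/T₁) + nR ln(V₂/V₁), with C_V = 3R/2 = 12.47 J mol⁻¹ K⁻¹ for a monoatomic ideal gas.
ΔS = 2.01 × [12.47 × ln(252/391) + 8.314 × ln(160/36.8)] = 13.5 J/K.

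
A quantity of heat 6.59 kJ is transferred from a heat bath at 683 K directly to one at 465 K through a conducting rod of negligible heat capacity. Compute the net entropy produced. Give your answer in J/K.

ΔS_hot = −Q/T_H = −6590/683 = -9.649 J/K and ΔS_cold = +Q/T_C = 6590/465 = 14.17 J/K.
ΔS_total = -9.649 + 14.17 = 4.52 J/K, positive as the second law requires.

ΔS_total = 4.52 J/K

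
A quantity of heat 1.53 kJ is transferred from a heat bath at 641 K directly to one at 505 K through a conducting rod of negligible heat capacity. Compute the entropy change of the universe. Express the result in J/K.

ΔS_total = 0.643 J/K

ΔS_hot = −Q/T_H = −1530/641 = -2.387 J/K and ΔS_cold = +Q/T_C = 1530/505 = 3.03 J/K.
ΔS_total = -2.387 + 3.03 = 0.643 J/K, positive as the second law requires.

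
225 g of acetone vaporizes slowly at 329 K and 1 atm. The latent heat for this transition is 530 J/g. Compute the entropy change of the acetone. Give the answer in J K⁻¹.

Heat absorbed by the substance: Q = mL = 225 × 530 = 119250 J.
At constant T, ΔS = Q_rev/T = 119250 / 329 = 362 J/K.

ΔS = 362 J/K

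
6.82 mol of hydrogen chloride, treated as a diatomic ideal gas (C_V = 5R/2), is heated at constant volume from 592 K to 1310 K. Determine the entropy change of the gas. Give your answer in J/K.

ΔS = 113 J/K

At constant volume, ΔS = nC_V ln(T₂/T₁) with C_V = 5R/2 = 20.79 J mol⁻¹ K⁻¹.
ΔS = 6.82 × 20.79 × ln(1310/592) = 113 J/K.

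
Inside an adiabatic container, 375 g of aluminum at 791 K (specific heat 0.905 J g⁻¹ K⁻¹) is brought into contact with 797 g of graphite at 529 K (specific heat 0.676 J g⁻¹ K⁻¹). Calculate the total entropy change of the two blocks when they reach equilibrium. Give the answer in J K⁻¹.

Energy balance: T_f = (m₁c₁T₁ + m₂c₂T₂)/(m₁c₁ + m₂c₂) = 630.25 K.
ΔS₁ = m₁c₁ ln(T_f/T₁) = 339.375 × ln(630.25/791) = -77.1 J/K.
ΔS₂ = m₂c₂ ln(T_f/T₂) = 538.772 × ln(630.25/529) = 94.36 J/K.
ΔS_total = -77.1 + 94.36 = 17.3 J/K.

ΔS_total = 17.3 J/K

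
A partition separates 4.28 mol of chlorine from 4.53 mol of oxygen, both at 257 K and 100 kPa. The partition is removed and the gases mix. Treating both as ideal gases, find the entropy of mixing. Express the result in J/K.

ΔS_mix = 50.7 J/K

Mole fractions: x_A = 4.28/8.81 = 0.486, x_B = 0.514.
ΔS_mix = −R(n_A ln x_A + n_B ln x_B) = −8.314 × (4.28 ln 0.486 + 4.53 ln 0.514) = 50.7 J/K.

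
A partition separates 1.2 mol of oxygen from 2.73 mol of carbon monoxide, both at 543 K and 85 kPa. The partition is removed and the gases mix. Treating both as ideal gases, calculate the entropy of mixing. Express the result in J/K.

Mole fractions: x_A = 1.2/3.93 = 0.305, x_B = 0.695.
ΔS_mix = −R(n_A ln x_A + n_B ln x_B) = −8.314 × (1.2 ln 0.305 + 2.73 ln 0.695) = 20.1 J/K.

ΔS_mix = 20.1 J/K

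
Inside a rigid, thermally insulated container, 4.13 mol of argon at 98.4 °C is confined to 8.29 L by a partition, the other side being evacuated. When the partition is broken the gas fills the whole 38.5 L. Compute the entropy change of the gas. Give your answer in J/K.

For an ideal gas in free expansion Q = 0 and W = 0, so T is unchanged.
Entropy is a state function; using a reversible isothermal path, ΔS_gas = nR ln(V₂/V₁) = 4.13 × 8.314 × ln(38.5/8.29) = 52.7 J/K.

ΔS_gas = 52.7 J/K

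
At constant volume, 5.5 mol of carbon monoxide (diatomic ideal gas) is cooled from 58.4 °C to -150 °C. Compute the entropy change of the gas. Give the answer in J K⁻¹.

In kelvin: T₁ = 331.55 K, T₂ = 123.15 K. At constant volume, ΔS = nC_V ln(T₂/T₁) with C_V = 5R/2 = 20.79 J mol⁻¹ K⁻¹.
ΔS = 5.5 × 20.79 × ln(123.15/331.55) = -113 J/K.

ΔS = -113 J/K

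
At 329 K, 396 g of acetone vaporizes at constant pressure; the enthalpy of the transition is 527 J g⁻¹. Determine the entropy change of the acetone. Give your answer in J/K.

Heat absorbed by the substance: Q = mL = 396 × 527 = 208692 J.
At constant T, ΔS = Q_rev/T = 208692 / 329 = 634 J/K.

ΔS = 634 J/K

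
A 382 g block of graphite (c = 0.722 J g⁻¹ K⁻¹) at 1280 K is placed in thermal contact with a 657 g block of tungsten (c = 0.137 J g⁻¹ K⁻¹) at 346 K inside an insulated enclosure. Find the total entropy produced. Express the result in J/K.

ΔS_total = 45.4 J/K

Energy balance: T_f = (m₁c₁T₁ + m₂c₂T₂)/(m₁c₁ + m₂c₂) = 1050.2 K.
ΔS₁ = m₁c₁ ln(T_f/T₁) = 275.804 × ln(1050.2/1280) = -54.58 J/K.
ΔS₂ = m₂c₂ ln(T_f/T₂) = 90.009 × ln(1050.2/346) = 99.94 J/K.
ΔS_total = -54.58 + 99.94 = 45.4 J/K.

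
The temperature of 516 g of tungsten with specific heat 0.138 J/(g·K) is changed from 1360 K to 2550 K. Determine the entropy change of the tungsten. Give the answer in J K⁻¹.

ΔS = 44.8 J/K

ΔS = ∫dQ_rev/T = m c ln(T₂/T₁) = 516 × 0.138 × ln(2550/1360) = 44.8 J/K.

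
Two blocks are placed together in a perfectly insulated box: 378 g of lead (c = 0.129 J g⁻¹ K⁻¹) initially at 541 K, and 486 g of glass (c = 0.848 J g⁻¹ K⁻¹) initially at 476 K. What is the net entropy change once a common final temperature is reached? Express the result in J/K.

ΔS_total = 0.369 J/K

Energy balance: T_f = (m₁c₁T₁ + m₂c₂T₂)/(m₁c₁ + m₂c₂) = 482.88 K.
ΔS₁ = m₁c₁ ln(T_f/T₁) = 48.762 × ln(482.88/541) = -5.5422 J/K.
ΔS₂ = m₂c₂ ln(T_f/T₂) = 412.128 × ln(482.88/476) = 5.9116 J/K.
ΔS_total = -5.5422 + 5.9116 = 0.369 J/K.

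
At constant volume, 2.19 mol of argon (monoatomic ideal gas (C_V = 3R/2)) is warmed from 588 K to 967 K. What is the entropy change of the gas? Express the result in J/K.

At constant volume, ΔS = nC_V ln(T₂/T₁) with C_V = 3R/2 = 12.47 J mol⁻¹ K⁻¹.
ΔS = 2.19 × 12.47 × ln(967/588) = 13.6 J/K.

ΔS = 13.6 J/K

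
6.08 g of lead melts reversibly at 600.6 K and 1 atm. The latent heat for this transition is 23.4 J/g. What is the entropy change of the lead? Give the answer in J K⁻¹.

ΔS = 0.237 J/K

Heat absorbed by the substance: Q = mL = 6.08 × 23.4 = 142.272 J.
At constant T, ΔS = Q_rev/T = 142.272 / 600.6 = 0.237 J/K.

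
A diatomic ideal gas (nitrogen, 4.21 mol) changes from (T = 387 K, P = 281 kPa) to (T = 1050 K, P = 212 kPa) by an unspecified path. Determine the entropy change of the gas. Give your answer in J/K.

ΔS = nC_p ln(T₂/T₁) − nR ln(P₂/P₁), with C_p = 7R/2 = 29.1 J mol⁻¹ K⁻¹ for a diatomic ideal gas.
ΔS = 4.21 × [29.1 × ln(1050/387) − 8.314 × ln(212/281)] = 132 J/K.

ΔS = 132 J/K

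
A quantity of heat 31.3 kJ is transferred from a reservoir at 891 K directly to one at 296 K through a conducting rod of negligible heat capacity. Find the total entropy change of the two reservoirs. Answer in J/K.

ΔS_hot = −Q/T_H = −31300/891 = -35.13 J/K and ΔS_cold = +Q/T_C = 31300/296 = 105.7 J/K.
ΔS_total = -35.13 + 105.7 = 70.6 J/K, positive as the second law requires.

ΔS_total = 70.6 J/K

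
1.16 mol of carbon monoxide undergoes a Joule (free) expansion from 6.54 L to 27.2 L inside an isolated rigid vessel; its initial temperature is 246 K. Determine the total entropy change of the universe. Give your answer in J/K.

ΔS_universe = 13.7 J/K

For an ideal gas in free expansion Q = 0 and W = 0, so T is unchanged.
Entropy is a state function; using a reversible isothermal path, ΔS_gas = nR ln(V₂/V₁) = 1.16 × 8.314 × ln(27.2/6.54) = 13.7 J/K.
The insulated surroundings exchange no heat, so ΔS_surr = 0 and ΔS_universe = ΔS_gas.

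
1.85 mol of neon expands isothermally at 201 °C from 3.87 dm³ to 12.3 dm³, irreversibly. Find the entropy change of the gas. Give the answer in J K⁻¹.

Entropy is a state function, so ΔS_gas depends only on the end states.
For an isothermal ideal gas ΔS_gas = nR ln(V₂/V₁) = 1.85 × 8.314 × ln(12.3/3.87) = 17.8 J/K.

ΔS_gas = 17.8 J/K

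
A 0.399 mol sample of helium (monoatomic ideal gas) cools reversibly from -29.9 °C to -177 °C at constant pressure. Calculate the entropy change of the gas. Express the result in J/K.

ΔS = -7.7 J/K

In kelvin: T₁ = 243.25 K, T₂ = 96.15 K. At constant pressure, ΔS = nC_p ln(T₂/T₁) with C_p = 5R/2 = 20.79 J mol⁻¹ K⁻¹.
ΔS = 0.399 × 20.79 × ln(96.15/243.25) = -7.7 J/K.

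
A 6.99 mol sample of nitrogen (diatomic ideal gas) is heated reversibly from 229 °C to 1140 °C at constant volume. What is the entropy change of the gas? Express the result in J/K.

In kelvin: T₁ = 502.15 K, T₂ = 1413.15 K. At constant volume, ΔS = nC_V ln(T₂/T₁) with C_V = 5R/2 = 20.79 J mol⁻¹ K⁻¹.
ΔS = 6.99 × 20.79 × ln(1413.15/502.15) = 150 J/K.

ΔS = 150 J/K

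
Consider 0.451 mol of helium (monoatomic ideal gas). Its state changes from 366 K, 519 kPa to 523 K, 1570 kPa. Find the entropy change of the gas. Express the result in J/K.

ΔS = -0.805 J/K

ΔS = nC_p ln(T₂/T₁) − nR ln(P₂/P₁), with C_p = 5R/2 = 20.79 J mol⁻¹ K⁻¹ for a monoatomic ideal gas.
ΔS = 0.451 × [20.79 × ln(523/366) − 8.314 × ln(1570/519)] = -0.805 J/K.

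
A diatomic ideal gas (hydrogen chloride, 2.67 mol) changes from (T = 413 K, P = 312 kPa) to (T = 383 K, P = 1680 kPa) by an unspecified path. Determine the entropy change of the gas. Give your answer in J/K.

ΔS = -43.2 J/K

ΔS = nC_p ln(T₂/T₁) − nR ln(P₂/P₁), with C_p = 7R/2 = 29.1 J mol⁻¹ K⁻¹ for a diatomic ideal gas.
ΔS = 2.67 × [29.1 × ln(383/413) − 8.314 × ln(1680/312)] = -43.2 J/K.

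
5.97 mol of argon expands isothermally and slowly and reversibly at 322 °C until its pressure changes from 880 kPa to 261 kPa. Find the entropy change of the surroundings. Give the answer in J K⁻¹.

ΔS_surr = -60.3 J/K

For an isothermal ideal gas ΔS_gas = nR ln(P₁/P₂) = 5.97 × 8.314 × ln(880/261) = 60.3 J/K.
The process is reversible, so ΔS_surr = −ΔS_gas = -60.3 J/K and ΔS_universe = 0.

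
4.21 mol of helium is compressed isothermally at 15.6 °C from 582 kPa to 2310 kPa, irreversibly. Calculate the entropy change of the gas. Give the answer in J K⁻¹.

Entropy is a state function, so ΔS_gas depends only on the end states.
For an isothermal ideal gas ΔS_gas = nR ln(P₁/P₂) = 4.21 × 8.314 × ln(582/2310) = -48.3 J/K.

ΔS_gas = -48.3 J/K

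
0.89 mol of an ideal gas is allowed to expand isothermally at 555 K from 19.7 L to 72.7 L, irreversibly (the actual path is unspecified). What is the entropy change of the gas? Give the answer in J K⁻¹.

ΔS_gas = 9.66 J/K

Entropy is a state function, so ΔS_gas depends only on the end states.
For an isothermal ideal gas ΔS_gas = nR ln(V₂/V₁) = 0.89 × 8.314 × ln(72.7/19.7) = 9.66 J/K.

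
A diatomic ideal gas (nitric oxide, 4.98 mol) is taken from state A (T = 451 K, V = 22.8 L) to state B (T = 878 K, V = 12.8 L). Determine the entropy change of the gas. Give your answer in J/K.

Entropy is a state function: ΔS = nC_V ln(T₂/T₁) + nR ln(V₂/V₁), with C_V = 5R/2 = 20.79 J mol⁻¹ K⁻¹ for a diatomic ideal gas.
ΔS = 4.98 × [20.79 × ln(878/451) + 8.314 × ln(12.8/22.8)] = 45.1 J/K.

ΔS = 45.1 J/K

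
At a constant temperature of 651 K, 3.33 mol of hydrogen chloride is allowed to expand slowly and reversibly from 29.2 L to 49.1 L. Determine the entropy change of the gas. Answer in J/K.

ΔS_gas = 14.4 J/K

For an isothermal ideal gas ΔS_gas = nR ln(V₂/V₁) = 3.33 × 8.314 × ln(49.1/29.2) = 14.4 J/K.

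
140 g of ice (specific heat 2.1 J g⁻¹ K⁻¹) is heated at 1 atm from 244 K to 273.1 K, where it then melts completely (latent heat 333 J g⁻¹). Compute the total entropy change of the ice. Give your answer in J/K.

Warming step: ΔS₁ = m c ln(T_tr/T_i) = 140 × 2.1 × ln(273.1/244) = 33.12 J/K.
Phase change: ΔS₂ = +mL/T_tr = 140 × 333 / 273.1 = 170.7 J/K.
ΔS_total = (33.12) + (170.7) = 204 J/K.

ΔS = 204 J/K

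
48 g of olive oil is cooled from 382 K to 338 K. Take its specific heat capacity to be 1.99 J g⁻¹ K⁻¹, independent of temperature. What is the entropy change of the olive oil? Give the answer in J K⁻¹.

ΔS = -11.7 J/K

ΔS = ∫dQ_rev/T = m c ln(T₂/T₁) = 48 × 1.99 × ln(338/382) = -11.7 J/K.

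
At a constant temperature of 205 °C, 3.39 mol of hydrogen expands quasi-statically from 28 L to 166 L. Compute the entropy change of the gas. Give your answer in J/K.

For an isothermal ideal gas ΔS_gas = nR ln(V₂/V₁) = 3.39 × 8.314 × ln(166/28) = 50.2 J/K.

ΔS_gas = 50.2 J/K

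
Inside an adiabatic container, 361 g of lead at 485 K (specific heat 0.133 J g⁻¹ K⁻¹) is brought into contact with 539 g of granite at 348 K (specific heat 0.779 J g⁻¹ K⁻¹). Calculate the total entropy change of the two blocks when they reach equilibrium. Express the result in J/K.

Energy balance: T_f = (m₁c₁T₁ + m₂c₂T₂)/(m₁c₁ + m₂c₂) = 362.06 K.
ΔS₁ = m₁c₁ ln(T_f/T₁) = 48.013 × ln(362.06/485) = -14.04 J/K.
ΔS₂ = m₂c₂ ln(T_f/T₂) = 419.881 × ln(362.06/348) = 16.63 J/K.
ΔS_total = -14.04 + 16.63 = 2.59 J/K.

ΔS_total = 2.59 J/K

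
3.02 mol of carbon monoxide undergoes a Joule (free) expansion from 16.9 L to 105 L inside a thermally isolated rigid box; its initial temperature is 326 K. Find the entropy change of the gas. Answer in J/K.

ΔS_gas = 45.9 J/K

No heat is exchanged and no work is done, so the ideal-gas temperature stays constant.
Entropy is a state function; using a reversible isothermal path, ΔS_gas = nR ln(V₂/V₁) = 3.02 × 8.314 × ln(105/16.9) = 45.9 J/K.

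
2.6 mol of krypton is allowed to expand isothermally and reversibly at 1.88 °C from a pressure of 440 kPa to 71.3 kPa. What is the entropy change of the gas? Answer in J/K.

For an isothermal ideal gas ΔS_gas = nR ln(P₁/P₂) = 2.6 × 8.314 × ln(440/71.3) = 39.3 J/K.

ΔS_gas = 39.3 J/K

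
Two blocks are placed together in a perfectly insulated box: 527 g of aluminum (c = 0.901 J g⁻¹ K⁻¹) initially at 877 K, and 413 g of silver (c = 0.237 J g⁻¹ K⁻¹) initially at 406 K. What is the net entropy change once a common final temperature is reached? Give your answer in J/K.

ΔS_total = 20.2 J/K

Energy balance: T_f = (m₁c₁T₁ + m₂c₂T₂)/(m₁c₁ + m₂c₂) = 796.5 K.
ΔS₁ = m₁c₁ ln(T_f/T₁) = 474.827 × ln(796.5/877) = -45.72 J/K.
ΔS₂ = m₂c₂ ln(T_f/T₂) = 97.881 × ln(796.5/406) = 65.96 J/K.
ΔS_total = -45.72 + 65.96 = 20.2 J/K.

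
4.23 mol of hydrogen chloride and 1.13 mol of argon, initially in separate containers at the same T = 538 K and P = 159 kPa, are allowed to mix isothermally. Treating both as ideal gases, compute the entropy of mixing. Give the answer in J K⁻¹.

ΔS_mix = 23 J/K

Mole fractions: x_A = 4.23/5.36 = 0.789, x_B = 0.211.
ΔS_mix = −R(n_A ln x_A + n_B ln x_B) = −8.314 × (4.23 ln 0.789 + 1.13 ln 0.211) = 23 J/K.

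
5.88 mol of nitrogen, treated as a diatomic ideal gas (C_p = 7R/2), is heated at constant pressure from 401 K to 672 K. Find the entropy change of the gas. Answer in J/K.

ΔS = 88.3 J/K

At constant pressure, ΔS = nC_p ln(T₂/T₁) with C_p = 7R/2 = 29.1 J mol⁻¹ K⁻¹.
ΔS = 5.88 × 29.1 × ln(672/401) = 88.3 J/K.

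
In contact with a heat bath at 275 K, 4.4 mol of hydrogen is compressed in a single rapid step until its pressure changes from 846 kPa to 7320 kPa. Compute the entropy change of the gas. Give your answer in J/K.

ΔS_gas = -78.9 J/K

Entropy is a state function, so ΔS_gas depends only on the end states.
For an isothermal ideal gas ΔS_gas = nR ln(P₁/P₂) = 4.4 × 8.314 × ln(846/7320) = -78.9 J/K.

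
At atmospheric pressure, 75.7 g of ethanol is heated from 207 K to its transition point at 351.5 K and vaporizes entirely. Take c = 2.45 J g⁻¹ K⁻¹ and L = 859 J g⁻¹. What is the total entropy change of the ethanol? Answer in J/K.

Warming step: ΔS₁ = m c ln(T_tr/T_i) = 75.7 × 2.45 × ln(351.5/207) = 98.2 J/K.
Phase change: ΔS₂ = +mL/T_tr = 75.7 × 859 / 351.5 = 185 J/K.
ΔS_total = (98.2) + (185) = 283 J/K.

ΔS = 283 J/K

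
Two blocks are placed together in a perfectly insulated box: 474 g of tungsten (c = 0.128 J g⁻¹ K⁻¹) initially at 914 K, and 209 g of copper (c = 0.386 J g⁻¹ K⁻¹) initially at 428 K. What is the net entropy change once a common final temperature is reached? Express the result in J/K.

ΔS_total = 10.1 J/K

Energy balance: T_f = (m₁c₁T₁ + m₂c₂T₂)/(m₁c₁ + m₂c₂) = 636.61 K.
ΔS₁ = m₁c₁ ln(T_f/T₁) = 60.672 × ln(636.61/914) = -21.94 J/K.
ΔS₂ = m₂c₂ ln(T_f/T₂) = 80.674 × ln(636.61/428) = 32.03 J/K.
ΔS_total = -21.94 + 32.03 = 10.1 J/K.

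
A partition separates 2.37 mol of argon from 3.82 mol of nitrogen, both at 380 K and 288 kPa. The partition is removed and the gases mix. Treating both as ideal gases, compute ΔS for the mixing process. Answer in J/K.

ΔS_mix = 34.2 J/K

Mole fractions: x_A = 2.37/6.19 = 0.383, x_B = 0.617.
ΔS_mix = −R(n_A ln x_A + n_B ln x_B) = −8.314 × (2.37 ln 0.383 + 3.82 ln 0.617) = 34.2 J/K.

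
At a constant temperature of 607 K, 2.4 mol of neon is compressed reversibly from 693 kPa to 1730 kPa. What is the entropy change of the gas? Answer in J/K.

ΔS_gas = -18.3 J/K

For an isothermal ideal gas ΔS_gas = nR ln(P₁/P₂) = 2.4 × 8.314 × ln(693/1730) = -18.3 J/K.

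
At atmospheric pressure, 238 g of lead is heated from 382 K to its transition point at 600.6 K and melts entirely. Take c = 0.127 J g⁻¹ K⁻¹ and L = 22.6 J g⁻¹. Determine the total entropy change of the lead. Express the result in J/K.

ΔS = 22.6 J/K

Warming step: ΔS₁ = m c ln(T_tr/T_i) = 238 × 0.127 × ln(600.6/382) = 13.68 J/K.
Phase change: ΔS₂ = +mL/T_tr = 238 × 22.6 / 600.6 = 8.956 J/K.
ΔS_total = (13.68) + (8.956) = 22.6 J/K.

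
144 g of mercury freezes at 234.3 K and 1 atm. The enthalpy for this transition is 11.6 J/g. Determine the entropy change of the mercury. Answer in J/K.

ΔS = -7.13 J/K

Heat released by the substance: Q = −mL = −144 × 11.6 = −1670.4 J.
At constant T, ΔS = Q_rev/T = −1670.4 / 234.3 = -7.13 J/K.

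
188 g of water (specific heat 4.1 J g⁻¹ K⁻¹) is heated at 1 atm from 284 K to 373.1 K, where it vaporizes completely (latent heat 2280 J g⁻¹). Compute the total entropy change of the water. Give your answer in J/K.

ΔS = 1360 J/K

Warming step: ΔS₁ = m c ln(T_tr/T_i) = 188 × 4.1 × ln(373.1/284) = 210.3 J/K.
Phase change: ΔS₂ = +mL/T_tr = 188 × 2280 / 373.1 = 1149 J/K.
ΔS_total = (210.3) + (1149) = 1360 J/K.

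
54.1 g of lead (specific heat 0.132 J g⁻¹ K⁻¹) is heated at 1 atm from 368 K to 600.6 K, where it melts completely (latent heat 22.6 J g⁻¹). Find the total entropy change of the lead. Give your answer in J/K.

Warming step: ΔS₁ = m c ln(T_tr/T_i) = 54.1 × 0.132 × ln(600.6/368) = 3.498 J/K.
Phase change: ΔS₂ = +mL/T_tr = 54.1 × 22.6 / 600.6 = 2.036 J/K.
ΔS_total = (3.498) + (2.036) = 5.53 J/K.

ΔS = 5.53 J/K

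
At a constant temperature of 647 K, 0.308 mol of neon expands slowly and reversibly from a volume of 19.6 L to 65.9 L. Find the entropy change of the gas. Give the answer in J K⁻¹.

For an isothermal ideal gas ΔS_gas = nR ln(V₂/V₁) = 0.308 × 8.314 × ln(65.9/19.6) = 3.11 J/K.

ΔS_gas = 3.11 J/K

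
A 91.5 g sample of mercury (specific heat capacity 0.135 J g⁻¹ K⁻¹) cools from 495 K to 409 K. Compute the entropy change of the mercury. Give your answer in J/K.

ΔS = ∫dQ_rev/T = m c ln(T₂/T₁) = 91.5 × 0.135 × ln(409/495) = -2.36 J/K.

ΔS = -2.36 J/K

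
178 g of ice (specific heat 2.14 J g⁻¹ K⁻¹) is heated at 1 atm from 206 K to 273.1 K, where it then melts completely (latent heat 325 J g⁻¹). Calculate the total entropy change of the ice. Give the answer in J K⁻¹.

ΔS = 319 J/K

Warming step: ΔS₁ = m c ln(T_tr/T_i) = 178 × 2.14 × ln(273.1/206) = 107.4 J/K.
Phase change: ΔS₂ = +mL/T_tr = 178 × 325 / 273.1 = 211.8 J/K.
ΔS_total = (107.4) + (211.8) = 319 J/K.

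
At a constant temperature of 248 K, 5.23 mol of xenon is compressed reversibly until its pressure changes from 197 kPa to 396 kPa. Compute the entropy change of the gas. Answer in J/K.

For an isothermal ideal gas ΔS_gas = nR ln(P₁/P₂) = 5.23 × 8.314 × ln(197/396) = -30.4 J/K.

ΔS_gas = -30.4 J/K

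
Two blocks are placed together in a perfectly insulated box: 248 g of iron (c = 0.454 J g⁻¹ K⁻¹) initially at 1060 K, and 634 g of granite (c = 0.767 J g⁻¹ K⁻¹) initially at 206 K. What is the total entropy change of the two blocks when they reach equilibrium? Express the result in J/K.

Energy balance: T_f = (m₁c₁T₁ + m₂c₂T₂)/(m₁c₁ + m₂c₂) = 366.56 K.
ΔS₁ = m₁c₁ ln(T_f/T₁) = 112.592 × ln(366.56/1060) = -119.6 J/K.
ΔS₂ = m₂c₂ ln(T_f/T₂) = 486.278 × ln(366.56/206) = 280.2 J/K.
ΔS_total = -119.6 + 280.2 = 161 J/K.

ΔS_total = 161 J/K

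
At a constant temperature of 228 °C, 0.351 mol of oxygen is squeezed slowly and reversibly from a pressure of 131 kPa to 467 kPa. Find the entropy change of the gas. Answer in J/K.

For an isothermal ideal gas ΔS_gas = nR ln(P₁/P₂) = 0.351 × 8.314 × ln(131/467) = -3.71 J/K.

ΔS_gas = -3.71 J/K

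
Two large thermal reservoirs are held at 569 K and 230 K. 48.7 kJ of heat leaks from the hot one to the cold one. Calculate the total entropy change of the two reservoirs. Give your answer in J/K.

ΔS_total = 126 J/K

ΔS_hot = −Q/T_H = −48700/569 = -85.59 J/K and ΔS_cold = +Q/T_C = 48700/230 = 211.7 J/K.
ΔS_total = -85.59 + 211.7 = 126 J/K, positive as the second law requires.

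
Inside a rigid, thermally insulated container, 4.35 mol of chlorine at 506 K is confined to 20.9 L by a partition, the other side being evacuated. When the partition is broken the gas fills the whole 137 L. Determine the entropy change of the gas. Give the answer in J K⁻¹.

ΔS_gas = 68 J/K

No heat is exchanged and no work is done, so the ideal-gas temperature stays constant.
Entropy is a state function; using a reversible isothermal path, ΔS_gas = nR ln(V₂/V₁) = 4.35 × 8.314 × ln(137/20.9) = 68 J/K.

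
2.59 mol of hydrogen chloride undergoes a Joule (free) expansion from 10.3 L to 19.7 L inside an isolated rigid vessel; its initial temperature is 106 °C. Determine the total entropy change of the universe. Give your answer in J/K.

ΔS_universe = 14 J/K

No heat is exchanged and no work is done, so the ideal-gas temperature stays constant.
Entropy is a state function; using a reversible isothermal path, ΔS_gas = nR ln(V₂/V₁) = 2.59 × 8.314 × ln(19.7/10.3) = 14 J/K.
The insulated surroundings exchange no heat, so ΔS_surr = 0 and ΔS_universe = ΔS_gas.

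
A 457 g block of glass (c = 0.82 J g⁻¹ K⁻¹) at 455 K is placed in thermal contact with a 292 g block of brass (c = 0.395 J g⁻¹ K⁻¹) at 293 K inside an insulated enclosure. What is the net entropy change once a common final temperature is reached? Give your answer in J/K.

Energy balance: T_f = (m₁c₁T₁ + m₂c₂T₂)/(m₁c₁ + m₂c₂) = 416.87 K.
ΔS₁ = m₁c₁ ln(T_f/T₁) = 374.74 × ln(416.87/455) = -32.8 J/K.
ΔS₂ = m₂c₂ ln(T_f/T₂) = 115.34 × ln(416.87/293) = 40.67 J/K.
ΔS_total = -32.8 + 40.67 = 7.87 J/K.

ΔS_total = 7.87 J/K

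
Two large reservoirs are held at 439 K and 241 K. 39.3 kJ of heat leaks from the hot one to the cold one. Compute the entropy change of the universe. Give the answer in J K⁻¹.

ΔS_hot = −Q/T_H = −39300/439 = -89.522 J/K and ΔS_cold = +Q/T_C = 39300/241 = 163.07 J/K.
ΔS_total = -89.522 + 163.07 = 73.5 J/K, positive as the second law requires.

ΔS_total = 73.5 J/K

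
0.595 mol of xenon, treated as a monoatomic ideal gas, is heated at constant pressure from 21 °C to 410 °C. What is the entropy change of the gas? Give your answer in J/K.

In kelvin: T₁ = 294.15 K, T₂ = 683.15 K. At constant pressure, ΔS = nC_p ln(T₂/T₁) with C_p = 5R/2 = 20.79 J mol⁻¹ K⁻¹.
ΔS = 0.595 × 20.79 × ln(683.15/294.15) = 10.4 J/K.

ΔS = 10.4 J/K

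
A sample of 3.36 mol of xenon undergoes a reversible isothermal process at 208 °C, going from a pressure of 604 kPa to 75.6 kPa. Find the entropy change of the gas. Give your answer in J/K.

For an isothermal ideal gas ΔS_gas = nR ln(P₁/P₂) = 3.36 × 8.314 × ln(604/75.6) = 58.1 J/K.

ΔS_gas = 58.1 J/K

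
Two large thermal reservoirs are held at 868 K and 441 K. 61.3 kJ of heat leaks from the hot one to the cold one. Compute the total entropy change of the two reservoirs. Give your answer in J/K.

ΔS_hot = −Q/T_H = −61300/868 = -70.62 J/K and ΔS_cold = +Q/T_C = 61300/441 = 139 J/K.
ΔS_total = -70.62 + 139 = 68.4 J/K, positive as the second law requires.

ΔS_total = 68.4 J/K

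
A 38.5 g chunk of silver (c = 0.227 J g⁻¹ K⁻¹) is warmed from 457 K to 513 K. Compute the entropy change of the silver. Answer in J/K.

ΔS = ∫dQ_rev/T = m c ln(T₂/T₁) = 38.5 × 0.227 × ln(513/457) = 1.01 J/K.

ΔS = 1.01 J/K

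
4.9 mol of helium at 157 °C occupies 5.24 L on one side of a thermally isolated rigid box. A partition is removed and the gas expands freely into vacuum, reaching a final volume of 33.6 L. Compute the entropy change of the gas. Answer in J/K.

For an ideal gas in free expansion Q = 0 and W = 0, so T is unchanged.
Entropy is a state function; using a reversible isothermal path, ΔS_gas = nR ln(V₂/V₁) = 4.9 × 8.314 × ln(33.6/5.24) = 75.7 J/K.

ΔS_gas = 75.7 J/K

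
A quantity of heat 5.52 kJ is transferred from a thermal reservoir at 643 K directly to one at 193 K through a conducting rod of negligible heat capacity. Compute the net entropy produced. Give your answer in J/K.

ΔS_hot = −Q/T_H = −5520/643 = -8.585 J/K and ΔS_cold = +Q/T_C = 5520/193 = 28.6 J/K.
ΔS_total = -8.585 + 28.6 = 20 J/K, positive as the second law requires.

ΔS_total = 20 J/K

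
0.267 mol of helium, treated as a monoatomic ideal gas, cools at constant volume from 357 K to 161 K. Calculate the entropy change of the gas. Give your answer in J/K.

ΔS = -2.65 J/K

At constant volume, ΔS = nC_V ln(T₂/T₁) with C_V = 3R/2 = 12.47 J mol⁻¹ K⁻¹.
ΔS = 0.267 × 12.47 × ln(161/357) = -2.65 J/K.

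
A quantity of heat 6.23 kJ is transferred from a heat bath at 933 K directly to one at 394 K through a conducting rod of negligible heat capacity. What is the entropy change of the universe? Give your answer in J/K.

ΔS_hot = −Q/T_H = −6230/933 = -6.677 J/K and ΔS_cold = +Q/T_C = 6230/394 = 15.81 J/K.
ΔS_total = -6.677 + 15.81 = 9.13 J/K, positive as the second law requires.

ΔS_total = 9.13 J/K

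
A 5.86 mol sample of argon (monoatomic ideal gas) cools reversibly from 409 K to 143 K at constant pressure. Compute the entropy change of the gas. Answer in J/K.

ΔS = -128 J/K

At constant pressure, ΔS = nC_p ln(T₂/T₁) with C_p = 5R/2 = 20.79 J mol⁻¹ K⁻¹.
ΔS = 5.86 × 20.79 × ln(143/409) = -128 J/K.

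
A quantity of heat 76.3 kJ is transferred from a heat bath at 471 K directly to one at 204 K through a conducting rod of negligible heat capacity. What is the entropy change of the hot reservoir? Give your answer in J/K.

The hot reservoir loses heat Q, so ΔS_hot = −Q/T_H = −76300/471 = -162 J/K.

ΔS_hot = -162 J/K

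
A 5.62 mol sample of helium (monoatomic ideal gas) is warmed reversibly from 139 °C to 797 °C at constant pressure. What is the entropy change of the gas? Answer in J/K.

In kelvin: T₁ = 412.15 K, T₂ = 1070.15 K. At constant pressure, ΔS = nC_p ln(T₂/T₁) with C_p = 5R/2 = 20.79 J mol⁻¹ K⁻¹.
ΔS = 5.62 × 20.79 × ln(1070.15/412.15) = 111 J/K.

ΔS = 111 J/K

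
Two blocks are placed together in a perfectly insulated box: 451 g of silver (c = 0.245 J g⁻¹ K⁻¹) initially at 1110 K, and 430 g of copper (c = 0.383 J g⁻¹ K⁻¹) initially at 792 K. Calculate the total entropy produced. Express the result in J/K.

ΔS_total = 3.83 J/K

Energy balance: T_f = (m₁c₁T₁ + m₂c₂T₂)/(m₁c₁ + m₂c₂) = 919.69 K.
ΔS₁ = m₁c₁ ln(T_f/T₁) = 110.495 × ln(919.69/1110) = -20.782 J/K.
ΔS₂ = m₂c₂ ln(T_f/T₂) = 164.69 × ln(919.69/792) = 24.616 J/K.
ΔS_total = -20.782 + 24.616 = 3.83 J/K.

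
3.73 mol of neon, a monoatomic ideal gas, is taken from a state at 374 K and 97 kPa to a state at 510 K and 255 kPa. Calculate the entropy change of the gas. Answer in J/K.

ΔS = -5.93 J/K

ΔS = nC_p ln(T₂/T₁) − nR ln(P₂/P₁), with C_p = 5R/2 = 20.79 J mol⁻¹ K⁻¹ for a monoatomic ideal gas.
ΔS = 3.73 × [20.79 × ln(510/374) − 8.314 × ln(255/97)] = -5.93 J/K.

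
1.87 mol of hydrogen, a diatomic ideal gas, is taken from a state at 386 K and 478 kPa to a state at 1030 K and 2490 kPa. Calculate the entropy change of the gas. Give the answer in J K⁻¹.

ΔS = nC_p ln(T₂/T₁) − nR ln(P₂/P₁), with C_p = 7R/2 = 29.1 J mol⁻¹ K⁻¹ for a diatomic ideal gas.
ΔS = 1.87 × [29.1 × ln(1030/386) − 8.314 × ln(2490/478)] = 27.7 J/K.

ΔS = 27.7 J/K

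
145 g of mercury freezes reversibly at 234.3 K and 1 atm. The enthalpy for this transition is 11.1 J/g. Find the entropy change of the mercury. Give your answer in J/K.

Heat released by the substance: Q = −mL = −145 × 11.1 = −1609.5 J.
At constant T, ΔS = Q_rev/T = −1609.5 / 234.3 = -6.87 J/K.

ΔS = -6.87 J/K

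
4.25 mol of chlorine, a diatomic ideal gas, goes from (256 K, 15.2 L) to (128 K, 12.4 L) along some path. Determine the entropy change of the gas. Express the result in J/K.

ΔS = -68.4 J/K

Entropy is a state function: ΔS = nC_V ln(T₂/T₁) + nR ln(V₂/V₁), with C_V = 5R/2 = 20.79 J mol⁻¹ K⁻¹ for a diatomic ideal gas.
ΔS = 4.25 × [20.79 × ln(128/256) + 8.314 × ln(12.4/15.2)] = -68.4 J/K.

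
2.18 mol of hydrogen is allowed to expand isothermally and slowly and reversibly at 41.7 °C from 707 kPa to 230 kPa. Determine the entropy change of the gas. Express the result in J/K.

For an isothermal ideal gas ΔS_gas = nR ln(P₁/P₂) = 2.18 × 8.314 × ln(707/230) = 20.4 J/K.

ΔS_gas = 20.4 J/K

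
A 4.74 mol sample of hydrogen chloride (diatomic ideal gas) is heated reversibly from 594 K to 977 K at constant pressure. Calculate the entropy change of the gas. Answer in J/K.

ΔS = 68.6 J/K

At constant pressure, ΔS = nC_p ln(T₂/T₁) with C_p = 7R/2 = 29.1 J mol⁻¹ K⁻¹.
ΔS = 4.74 × 29.1 × ln(977/594) = 68.6 J/K.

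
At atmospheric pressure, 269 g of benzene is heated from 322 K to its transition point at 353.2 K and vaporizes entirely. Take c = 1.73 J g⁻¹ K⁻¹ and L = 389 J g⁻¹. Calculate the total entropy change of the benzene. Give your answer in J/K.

Warming step: ΔS₁ = m c ln(T_tr/T_i) = 269 × 1.73 × ln(353.2/322) = 43.04 J/K.
Phase change: ΔS₂ = +mL/T_tr = 269 × 389 / 353.2 = 296.3 J/K.
ΔS_total = (43.04) + (296.3) = 339 J/K.

ΔS = 339 J/K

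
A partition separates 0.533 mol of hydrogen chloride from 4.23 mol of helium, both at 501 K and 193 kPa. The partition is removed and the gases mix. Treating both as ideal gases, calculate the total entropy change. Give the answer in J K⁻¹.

Mole fractions: x_A = 0.533/4.76 = 0.112, x_B = 0.888.
ΔS_mix = −R(n_A ln x_A + n_B ln x_B) = −8.314 × (0.533 ln 0.112 + 4.23 ln 0.888) = 13.9 J/K.

ΔS_mix = 13.9 J/K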